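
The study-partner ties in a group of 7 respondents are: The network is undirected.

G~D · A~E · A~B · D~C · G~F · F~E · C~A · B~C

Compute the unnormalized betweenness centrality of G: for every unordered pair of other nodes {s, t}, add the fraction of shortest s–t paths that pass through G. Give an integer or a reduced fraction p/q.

2

Pairs whose geodesics pass through G — E–D: 1/2; F–D: 1; F–C: 1/2.
All other pairs contribute 0.
Summing the contributions gives betweenness(G) = 2.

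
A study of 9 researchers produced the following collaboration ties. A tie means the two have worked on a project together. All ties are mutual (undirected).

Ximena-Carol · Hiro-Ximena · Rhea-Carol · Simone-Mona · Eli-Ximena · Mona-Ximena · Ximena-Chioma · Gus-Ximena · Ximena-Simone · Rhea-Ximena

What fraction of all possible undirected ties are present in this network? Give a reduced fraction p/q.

There are 10 edges and 9 nodes, so the maximum possible is C(9,2) = 36.
Density = 10/36 = 5/18.

5/18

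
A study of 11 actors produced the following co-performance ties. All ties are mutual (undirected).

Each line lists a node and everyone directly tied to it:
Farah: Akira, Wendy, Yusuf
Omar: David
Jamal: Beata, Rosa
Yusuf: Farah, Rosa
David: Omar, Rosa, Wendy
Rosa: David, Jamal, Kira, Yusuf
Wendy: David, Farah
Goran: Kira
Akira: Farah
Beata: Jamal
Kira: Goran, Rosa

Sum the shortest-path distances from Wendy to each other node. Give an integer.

24

Distances from Wendy: Akira:2, Beata:4, David:1, Farah:1, Goran:4, Jamal:3, Kira:3, Omar:2, Rosa:2, Yusuf:2.
Sum = 2 + 4 + 1 + 1 + 4 + 3 + 3 + 2 + 2 + 2 = 24.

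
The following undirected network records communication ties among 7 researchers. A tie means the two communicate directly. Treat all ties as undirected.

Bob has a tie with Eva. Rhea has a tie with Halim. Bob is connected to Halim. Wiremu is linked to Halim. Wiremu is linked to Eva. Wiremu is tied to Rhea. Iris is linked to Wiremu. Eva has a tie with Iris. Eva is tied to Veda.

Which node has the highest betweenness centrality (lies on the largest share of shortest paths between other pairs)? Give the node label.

Unnormalized betweenness of each node: Bob:1, Eva:13/2, Halim:3/2, Iris:0, Rhea:0, Veda:0, Wiremu:5.
Eva has the largest value, 13/2, making it the main broker — the node through which the most shortest paths run.

Eva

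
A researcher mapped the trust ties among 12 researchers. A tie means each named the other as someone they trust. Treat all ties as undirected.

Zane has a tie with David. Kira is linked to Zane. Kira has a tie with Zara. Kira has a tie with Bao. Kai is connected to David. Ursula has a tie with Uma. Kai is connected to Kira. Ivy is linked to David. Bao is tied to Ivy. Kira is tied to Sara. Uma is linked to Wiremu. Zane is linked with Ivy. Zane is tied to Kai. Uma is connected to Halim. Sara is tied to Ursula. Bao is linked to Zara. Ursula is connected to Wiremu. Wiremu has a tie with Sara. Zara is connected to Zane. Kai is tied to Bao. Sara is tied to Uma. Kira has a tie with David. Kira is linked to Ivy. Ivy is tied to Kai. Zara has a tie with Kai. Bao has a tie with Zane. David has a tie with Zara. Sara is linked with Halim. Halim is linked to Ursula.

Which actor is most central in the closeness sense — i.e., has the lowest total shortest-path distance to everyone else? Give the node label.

Farness (sum of distances to all others) for each node — Bao:21, David:21, Halim:25, Ivy:21, Kai:20, Kira:15, Sara:17, Uma:24, Ursula:24, Wiremu:25, Zane:20, Zara:21.
The smallest farness is 15, for Kira, so Kira has the highest closeness.

Kira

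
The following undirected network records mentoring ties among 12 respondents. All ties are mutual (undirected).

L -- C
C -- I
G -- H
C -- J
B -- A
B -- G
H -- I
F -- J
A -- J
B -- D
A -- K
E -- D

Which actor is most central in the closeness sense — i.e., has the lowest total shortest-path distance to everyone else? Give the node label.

Farness (sum of distances to all others) for each node — A:23, B:24, C:27, D:32, E:42, F:34, G:28, H:30, I:30, J:24, K:33, L:37.
The smallest farness is 23, for A, so A has the highest closeness.

A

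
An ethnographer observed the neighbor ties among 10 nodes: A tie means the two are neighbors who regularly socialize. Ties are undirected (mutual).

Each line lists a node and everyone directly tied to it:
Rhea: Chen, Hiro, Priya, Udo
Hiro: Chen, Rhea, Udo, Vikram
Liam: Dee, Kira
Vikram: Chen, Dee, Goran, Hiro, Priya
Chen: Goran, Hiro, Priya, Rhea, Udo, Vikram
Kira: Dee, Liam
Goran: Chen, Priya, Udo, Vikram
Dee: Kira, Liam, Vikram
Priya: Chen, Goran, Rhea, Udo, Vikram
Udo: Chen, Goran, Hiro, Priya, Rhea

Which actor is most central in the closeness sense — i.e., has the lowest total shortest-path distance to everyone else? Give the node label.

Farness (sum of distances to all others) for each node — Chen:14, Dee:17, Goran:16, Hiro:16, Kira:24, Liam:24, Priya:15, Rhea:19, Udo:18, Vikram:13.
The smallest farness is 13, for Vikram, so Vikram has the highest closeness.

Vikram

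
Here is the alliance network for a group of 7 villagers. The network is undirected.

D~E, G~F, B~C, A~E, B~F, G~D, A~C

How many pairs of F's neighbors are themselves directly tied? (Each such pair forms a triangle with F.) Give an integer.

0

F's neighbors are B and G, but none of them are tied to each other, so no triangle contains F.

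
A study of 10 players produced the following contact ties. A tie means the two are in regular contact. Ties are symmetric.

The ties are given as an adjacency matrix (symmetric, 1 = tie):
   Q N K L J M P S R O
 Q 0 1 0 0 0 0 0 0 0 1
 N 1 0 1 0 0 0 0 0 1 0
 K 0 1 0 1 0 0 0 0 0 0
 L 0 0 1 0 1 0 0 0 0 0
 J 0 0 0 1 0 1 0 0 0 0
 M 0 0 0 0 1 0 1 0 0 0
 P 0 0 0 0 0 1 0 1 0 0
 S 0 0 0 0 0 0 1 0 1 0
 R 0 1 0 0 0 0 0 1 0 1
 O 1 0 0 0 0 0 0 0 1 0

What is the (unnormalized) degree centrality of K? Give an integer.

2

K is directly tied to L and N. That is 2 neighbors, so the degree of K is 2.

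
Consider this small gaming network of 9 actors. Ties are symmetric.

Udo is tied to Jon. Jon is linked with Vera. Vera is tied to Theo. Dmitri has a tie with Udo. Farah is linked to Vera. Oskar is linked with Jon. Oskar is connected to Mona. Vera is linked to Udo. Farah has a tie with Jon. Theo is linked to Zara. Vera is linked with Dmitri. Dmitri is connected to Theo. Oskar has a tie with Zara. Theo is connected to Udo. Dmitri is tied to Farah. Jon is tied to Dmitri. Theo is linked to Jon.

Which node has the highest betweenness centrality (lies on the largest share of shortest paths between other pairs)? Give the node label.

Unnormalized betweenness of each node: Dmitri:11/12, Farah:0, Jon:61/6, Mona:0, Oskar:31/4, Theo:17/4, Udo:0, Vera:11/12, Zara:1.
Jon has the largest value, 61/6, making it the main broker — the node through which the most shortest paths run.

Jon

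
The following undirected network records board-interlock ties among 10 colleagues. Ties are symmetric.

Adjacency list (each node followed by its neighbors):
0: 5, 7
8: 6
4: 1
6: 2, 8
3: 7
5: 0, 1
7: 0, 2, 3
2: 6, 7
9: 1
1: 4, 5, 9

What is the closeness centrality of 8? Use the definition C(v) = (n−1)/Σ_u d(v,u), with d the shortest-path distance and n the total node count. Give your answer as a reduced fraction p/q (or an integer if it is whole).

3/13

Distances from 8: 0:4, 1:6, 2:2, 3:4, 4:7, 5:5, 6:1, 7:3, 9:7. Sum = 39.
n = 10, so closeness = 9/39 = 3/13.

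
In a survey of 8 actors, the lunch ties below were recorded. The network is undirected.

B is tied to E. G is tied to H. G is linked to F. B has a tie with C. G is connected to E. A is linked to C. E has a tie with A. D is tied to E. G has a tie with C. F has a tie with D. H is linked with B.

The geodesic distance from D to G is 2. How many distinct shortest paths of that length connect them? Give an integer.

2

The shortest distance is 2. The length-2 paths are: D–E–G; D–F–G.
That gives 2 distinct shortest paths.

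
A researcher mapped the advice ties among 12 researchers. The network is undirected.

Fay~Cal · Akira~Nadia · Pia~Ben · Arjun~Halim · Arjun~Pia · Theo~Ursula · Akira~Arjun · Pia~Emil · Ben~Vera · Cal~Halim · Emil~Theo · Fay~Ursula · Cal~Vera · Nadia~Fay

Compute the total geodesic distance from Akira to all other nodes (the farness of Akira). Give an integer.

Distances from Akira: Arjun:1, Ben:3, Cal:3, Emil:3, Fay:2, Halim:2, Nadia:1, Pia:2, Theo:4, Ursula:3, Vera:4.
Sum = 1 + 3 + 3 + 3 + 2 + 2 + 1 + 2 + 4 + 3 + 4 = 28.

28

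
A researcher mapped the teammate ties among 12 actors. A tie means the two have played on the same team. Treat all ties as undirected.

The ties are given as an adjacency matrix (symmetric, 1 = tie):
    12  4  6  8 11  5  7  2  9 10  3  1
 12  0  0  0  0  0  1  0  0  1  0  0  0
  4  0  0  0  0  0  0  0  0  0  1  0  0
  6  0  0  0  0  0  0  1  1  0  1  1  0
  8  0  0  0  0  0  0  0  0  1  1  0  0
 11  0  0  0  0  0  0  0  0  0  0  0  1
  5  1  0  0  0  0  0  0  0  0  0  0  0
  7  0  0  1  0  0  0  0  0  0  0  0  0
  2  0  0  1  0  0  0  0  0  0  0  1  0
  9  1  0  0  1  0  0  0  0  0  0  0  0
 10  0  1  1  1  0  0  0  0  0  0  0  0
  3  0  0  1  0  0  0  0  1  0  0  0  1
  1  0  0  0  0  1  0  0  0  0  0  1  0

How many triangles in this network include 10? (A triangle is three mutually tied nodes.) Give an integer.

10's neighbors are 4, 6, and 8, but none of them are tied to each other, so no triangle contains 10.

0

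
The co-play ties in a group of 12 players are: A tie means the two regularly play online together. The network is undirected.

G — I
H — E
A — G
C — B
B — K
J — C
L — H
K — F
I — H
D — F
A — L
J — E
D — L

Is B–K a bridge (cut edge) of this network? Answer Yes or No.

No

Even without that edge, B still reaches K via B – C – J – E – H – L – D – F – K, so the network stays connected. Not a bridge.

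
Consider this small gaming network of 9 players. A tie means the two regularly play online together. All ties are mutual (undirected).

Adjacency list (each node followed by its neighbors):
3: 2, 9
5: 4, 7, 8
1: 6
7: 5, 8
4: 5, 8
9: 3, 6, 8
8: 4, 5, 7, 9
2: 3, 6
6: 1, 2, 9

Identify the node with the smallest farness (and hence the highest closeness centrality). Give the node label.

Farness (sum of distances to all others) for each node — 1:23, 2:21, 3:18, 4:20, 5:19, 6:16, 7:20, 8:14, 9:13.
The smallest farness is 13, for 9, so 9 has the highest closeness.

9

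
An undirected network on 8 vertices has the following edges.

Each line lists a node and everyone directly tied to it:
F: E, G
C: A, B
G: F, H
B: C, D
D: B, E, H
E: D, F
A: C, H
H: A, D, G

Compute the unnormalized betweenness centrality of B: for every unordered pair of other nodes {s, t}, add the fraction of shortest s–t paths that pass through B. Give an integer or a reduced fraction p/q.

5/2

Pairs whose geodesics pass through B — F–C: 1/2; E–C: 1; D–C: 1.
All other pairs contribute 0.
Summing the contributions gives betweenness(B) = 5/2.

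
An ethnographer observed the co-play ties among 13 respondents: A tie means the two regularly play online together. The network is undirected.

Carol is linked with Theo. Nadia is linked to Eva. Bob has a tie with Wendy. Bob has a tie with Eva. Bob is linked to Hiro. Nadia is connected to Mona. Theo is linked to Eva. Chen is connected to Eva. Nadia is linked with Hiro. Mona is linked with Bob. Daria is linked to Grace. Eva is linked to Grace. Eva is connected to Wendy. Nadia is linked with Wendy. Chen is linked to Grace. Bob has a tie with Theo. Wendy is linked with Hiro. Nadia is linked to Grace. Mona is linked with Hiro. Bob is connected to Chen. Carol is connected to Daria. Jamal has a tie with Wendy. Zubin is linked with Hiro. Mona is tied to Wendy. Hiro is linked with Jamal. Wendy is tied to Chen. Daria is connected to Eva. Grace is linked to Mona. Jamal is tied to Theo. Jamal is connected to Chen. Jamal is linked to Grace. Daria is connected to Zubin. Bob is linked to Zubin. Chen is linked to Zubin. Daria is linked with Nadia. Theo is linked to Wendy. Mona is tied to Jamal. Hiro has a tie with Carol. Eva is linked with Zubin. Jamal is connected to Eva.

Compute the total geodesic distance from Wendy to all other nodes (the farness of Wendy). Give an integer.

Distances from Wendy: Bob:1, Carol:2, Chen:1, Daria:2, Eva:1, Grace:2, Hiro:1, Jamal:1, Mona:1, Nadia:1, Theo:1, Zubin:2.
Sum = 1 + 2 + 1 + 2 + 1 + 2 + 1 + 1 + 1 + 1 + 1 + 2 = 16.

16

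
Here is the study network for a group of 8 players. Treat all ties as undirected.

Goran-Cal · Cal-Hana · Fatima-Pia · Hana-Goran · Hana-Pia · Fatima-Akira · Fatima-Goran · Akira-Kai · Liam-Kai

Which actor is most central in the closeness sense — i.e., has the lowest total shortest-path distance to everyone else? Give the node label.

Fatima

Farness (sum of distances to all others) for each node — Akira:14, Cal:18, Fatima:12, Goran:14, Hana:17, Kai:18, Liam:24, Pia:15.
The smallest farness is 12, for Fatima, so Fatima has the highest closeness.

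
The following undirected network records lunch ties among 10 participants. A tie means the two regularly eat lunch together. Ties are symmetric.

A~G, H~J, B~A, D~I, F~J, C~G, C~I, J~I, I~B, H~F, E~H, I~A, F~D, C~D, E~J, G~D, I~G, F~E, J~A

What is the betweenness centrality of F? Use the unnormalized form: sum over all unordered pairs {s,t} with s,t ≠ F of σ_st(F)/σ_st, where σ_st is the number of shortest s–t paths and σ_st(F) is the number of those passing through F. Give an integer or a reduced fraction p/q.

25/6

Pairs whose geodesics pass through F — J–D: 1/2; G–H: 1/3; G–E: 1/3; D–H: 1; D–E: 1; C–H: 1/2; C–E: 1/2.
All other pairs contribute 0.
Summing the contributions gives betweenness(F) = 25/6.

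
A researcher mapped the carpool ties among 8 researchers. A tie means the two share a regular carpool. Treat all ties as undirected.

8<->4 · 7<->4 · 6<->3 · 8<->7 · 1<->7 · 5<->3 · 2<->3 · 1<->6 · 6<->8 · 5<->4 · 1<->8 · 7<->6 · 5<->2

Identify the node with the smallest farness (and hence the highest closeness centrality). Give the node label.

6

Farness (sum of distances to all others) for each node — 1:13, 2:15, 3:11, 4:11, 5:12, 6:10, 7:11, 8:11.
The smallest farness is 10, for 6, so 6 has the highest closeness.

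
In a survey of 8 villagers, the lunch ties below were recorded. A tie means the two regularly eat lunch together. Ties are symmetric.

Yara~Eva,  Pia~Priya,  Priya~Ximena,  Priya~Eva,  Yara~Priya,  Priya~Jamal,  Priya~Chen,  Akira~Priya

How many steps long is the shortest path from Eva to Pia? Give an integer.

2

One shortest route is Eva – Priya – Pia, which uses 2 edges, and Eva and Pia are not directly tied, so nothing shorter exists. So d(Eva,Pia) = 2.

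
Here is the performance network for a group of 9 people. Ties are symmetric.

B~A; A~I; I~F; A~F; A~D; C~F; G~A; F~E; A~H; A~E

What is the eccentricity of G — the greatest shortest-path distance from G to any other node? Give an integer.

3

Distances from G: A:1, B:2, C:3, D:2, E:2, F:2, H:2, I:2.
The largest is 3 (to C), so the eccentricity of G is 3.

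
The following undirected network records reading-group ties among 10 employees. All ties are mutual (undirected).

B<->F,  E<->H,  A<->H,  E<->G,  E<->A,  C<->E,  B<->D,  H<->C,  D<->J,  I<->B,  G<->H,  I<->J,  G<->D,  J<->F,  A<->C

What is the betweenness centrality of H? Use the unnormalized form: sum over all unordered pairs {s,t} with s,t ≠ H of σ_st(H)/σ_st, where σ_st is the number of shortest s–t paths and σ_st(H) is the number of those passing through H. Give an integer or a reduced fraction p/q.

6

Pairs whose geodesics pass through H — A–G: 1/2; A–D: 1/2; A–I: 2/4; A–B: 1/2; A–F: 2/4; A–J: 1/2; C–G: 1/2; C–D: 1/2; C–I: 2/4; C–B: 1/2; C–F: 2/4; C–J: 1/2.
All other pairs contribute 0.
Summing the contributions gives betweenness(H) = 6.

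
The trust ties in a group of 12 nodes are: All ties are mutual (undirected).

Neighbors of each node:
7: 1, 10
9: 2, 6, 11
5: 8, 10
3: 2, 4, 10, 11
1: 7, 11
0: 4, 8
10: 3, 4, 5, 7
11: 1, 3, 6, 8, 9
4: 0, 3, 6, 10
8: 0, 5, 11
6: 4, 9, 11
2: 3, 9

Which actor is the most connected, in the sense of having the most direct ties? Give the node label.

Degrees — 0:2, 1:2, 2:2, 3:4, 4:4, 5:2, 6:3, 7:2, 8:3, 9:3, 10:4, 11:5.
The maximum is 5, attained only by 11.

11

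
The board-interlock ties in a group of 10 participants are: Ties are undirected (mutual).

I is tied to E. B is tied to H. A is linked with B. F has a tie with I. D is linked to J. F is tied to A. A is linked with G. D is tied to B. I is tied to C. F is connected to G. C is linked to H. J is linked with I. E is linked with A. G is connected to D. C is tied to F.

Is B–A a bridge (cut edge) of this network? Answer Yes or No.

No

Even without that edge, B still reaches A via B – D – G – A, so the network stays connected. Not a bridge.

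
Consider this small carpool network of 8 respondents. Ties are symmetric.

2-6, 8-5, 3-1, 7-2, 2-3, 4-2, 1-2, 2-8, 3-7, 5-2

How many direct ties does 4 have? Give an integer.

1

4 is directly tied to 2. That is 1 neighbor, so the degree of 4 is 1.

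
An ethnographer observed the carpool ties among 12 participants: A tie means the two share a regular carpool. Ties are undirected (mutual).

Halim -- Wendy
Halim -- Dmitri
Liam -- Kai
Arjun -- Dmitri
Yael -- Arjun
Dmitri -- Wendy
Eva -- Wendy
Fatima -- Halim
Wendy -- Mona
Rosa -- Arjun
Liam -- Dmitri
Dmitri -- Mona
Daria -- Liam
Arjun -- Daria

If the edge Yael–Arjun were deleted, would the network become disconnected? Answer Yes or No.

Yes

Without the Yael–Arjun edge there is no alternate route between Yael and Arjun, so the network disconnects. It is a bridge.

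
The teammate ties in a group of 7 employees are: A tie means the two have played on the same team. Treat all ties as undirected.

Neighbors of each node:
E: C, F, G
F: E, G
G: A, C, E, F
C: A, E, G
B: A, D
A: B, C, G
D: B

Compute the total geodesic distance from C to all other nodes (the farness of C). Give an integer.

10

Distances from C: A:1, B:2, D:3, E:1, F:2, G:1.
Sum = 1 + 2 + 3 + 1 + 2 + 1 = 10.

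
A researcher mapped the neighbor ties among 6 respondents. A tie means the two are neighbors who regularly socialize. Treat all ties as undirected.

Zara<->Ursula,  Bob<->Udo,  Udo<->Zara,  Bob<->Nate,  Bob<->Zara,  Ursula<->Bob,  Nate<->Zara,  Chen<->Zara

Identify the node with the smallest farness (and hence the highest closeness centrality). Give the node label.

Zara

Farness (sum of distances to all others) for each node — Bob:6, Chen:9, Nate:8, Udo:8, Ursula:8, Zara:5.
The smallest farness is 5, for Zara, so Zara has the highest closeness.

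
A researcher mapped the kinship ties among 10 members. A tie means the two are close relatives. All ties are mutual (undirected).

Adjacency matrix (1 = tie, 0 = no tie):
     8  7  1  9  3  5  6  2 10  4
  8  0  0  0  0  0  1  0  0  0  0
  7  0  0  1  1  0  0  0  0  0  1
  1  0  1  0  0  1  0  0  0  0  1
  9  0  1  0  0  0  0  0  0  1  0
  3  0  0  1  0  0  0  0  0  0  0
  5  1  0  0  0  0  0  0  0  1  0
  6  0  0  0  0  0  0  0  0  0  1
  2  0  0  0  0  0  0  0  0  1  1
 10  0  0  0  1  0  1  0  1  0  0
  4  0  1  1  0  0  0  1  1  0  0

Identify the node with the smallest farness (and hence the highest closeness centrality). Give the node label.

4

Farness (sum of distances to all others) for each node — 1:21, 2:18, 3:29, 4:17, 5:25, 6:25, 7:18, 8:33, 9:19, 10:19.
The smallest farness is 17, for 4, so 4 has the highest closeness.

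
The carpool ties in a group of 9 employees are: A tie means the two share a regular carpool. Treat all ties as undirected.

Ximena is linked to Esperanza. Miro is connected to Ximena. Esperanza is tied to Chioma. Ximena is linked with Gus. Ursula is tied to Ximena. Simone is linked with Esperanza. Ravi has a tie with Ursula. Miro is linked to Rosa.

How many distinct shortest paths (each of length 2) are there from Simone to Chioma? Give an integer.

The shortest distance is 2, and the only length-2 path is Simone–Esperanza–Chioma. So there is exactly 1 shortest path.

1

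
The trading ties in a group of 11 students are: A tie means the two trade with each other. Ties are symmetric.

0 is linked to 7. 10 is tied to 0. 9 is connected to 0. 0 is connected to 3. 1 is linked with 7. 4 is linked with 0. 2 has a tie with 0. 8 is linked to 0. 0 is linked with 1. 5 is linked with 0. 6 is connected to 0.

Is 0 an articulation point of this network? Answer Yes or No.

Removing 0 leaves {8} with no path to {1 and 7}, so the network splits into 9 components. 0 is a cut vertex.

Yes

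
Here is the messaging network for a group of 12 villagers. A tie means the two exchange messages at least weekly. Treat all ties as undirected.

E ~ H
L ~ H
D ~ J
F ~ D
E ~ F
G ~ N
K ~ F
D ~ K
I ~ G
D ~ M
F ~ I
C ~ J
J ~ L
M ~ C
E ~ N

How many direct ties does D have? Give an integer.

4

D is directly tied to F, J, K, and M. That is 4 neighbors, so the degree of D is 4.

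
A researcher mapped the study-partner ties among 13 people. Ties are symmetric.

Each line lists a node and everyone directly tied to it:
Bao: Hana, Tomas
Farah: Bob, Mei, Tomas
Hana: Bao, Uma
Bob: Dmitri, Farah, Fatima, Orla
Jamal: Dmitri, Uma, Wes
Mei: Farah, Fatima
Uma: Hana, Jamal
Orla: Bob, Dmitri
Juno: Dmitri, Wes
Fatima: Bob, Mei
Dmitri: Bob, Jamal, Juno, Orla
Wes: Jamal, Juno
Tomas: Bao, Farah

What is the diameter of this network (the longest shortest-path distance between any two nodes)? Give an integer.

Eccentricity of each node (its greatest distance to any other): Bao:5, Bob:4, Dmitri:4, Farah:4, Fatima:5, Hana:5, Jamal:4, Juno:5, Mei:5, Orla:4, Tomas:5, Uma:5, Wes:5.
The maximum eccentricity is 5, realized for instance by the pair Mei–Uma via Mei – Farah – Tomas – Bao – Hana – Uma. So the diameter is 5.

5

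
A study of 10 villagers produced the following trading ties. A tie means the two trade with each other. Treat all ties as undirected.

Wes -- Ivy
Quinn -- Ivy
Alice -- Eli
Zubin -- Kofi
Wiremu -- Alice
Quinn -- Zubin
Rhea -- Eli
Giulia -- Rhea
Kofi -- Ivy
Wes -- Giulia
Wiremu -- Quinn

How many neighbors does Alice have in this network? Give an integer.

Alice is directly tied to Eli and Wiremu. That is 2 neighbors, so the degree of Alice is 2.

2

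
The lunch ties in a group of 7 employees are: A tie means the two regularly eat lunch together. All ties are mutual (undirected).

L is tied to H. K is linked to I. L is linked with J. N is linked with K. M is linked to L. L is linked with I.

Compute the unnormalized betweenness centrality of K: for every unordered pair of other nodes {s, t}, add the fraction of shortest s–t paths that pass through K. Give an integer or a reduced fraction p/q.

Pairs whose geodesics pass through K — L–N: 1; J–N: 1; H–N: 1; I–N: 1; N–M: 1.
All other pairs contribute 0.
Summing the contributions gives betweenness(K) = 5.

5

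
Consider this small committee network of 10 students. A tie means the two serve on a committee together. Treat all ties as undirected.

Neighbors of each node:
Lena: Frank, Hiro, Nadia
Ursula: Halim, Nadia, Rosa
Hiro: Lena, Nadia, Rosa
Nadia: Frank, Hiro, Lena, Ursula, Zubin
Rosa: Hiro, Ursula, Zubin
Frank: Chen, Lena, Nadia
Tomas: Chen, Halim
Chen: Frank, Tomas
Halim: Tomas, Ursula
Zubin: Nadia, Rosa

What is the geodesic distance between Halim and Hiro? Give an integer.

One shortest route is Halim – Ursula – Nadia – Hiro, which uses 3 edges, and at distance 2 from Halim we only reach {Chen, Nadia, Rosa}, which does not include Hiro. So d(Halim,Hiro) = 3.

3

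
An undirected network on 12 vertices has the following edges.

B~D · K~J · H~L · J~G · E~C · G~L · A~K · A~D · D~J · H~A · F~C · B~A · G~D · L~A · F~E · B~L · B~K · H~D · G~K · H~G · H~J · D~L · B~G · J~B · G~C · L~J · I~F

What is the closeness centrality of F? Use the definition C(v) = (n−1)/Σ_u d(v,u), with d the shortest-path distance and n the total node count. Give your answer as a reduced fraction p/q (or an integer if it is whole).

Distances from F: A:4, B:3, C:1, D:3, E:1, G:2, H:3, I:1, J:3, K:3, L:3. Sum = 27.
n = 12, so closeness = 11/27.

11/27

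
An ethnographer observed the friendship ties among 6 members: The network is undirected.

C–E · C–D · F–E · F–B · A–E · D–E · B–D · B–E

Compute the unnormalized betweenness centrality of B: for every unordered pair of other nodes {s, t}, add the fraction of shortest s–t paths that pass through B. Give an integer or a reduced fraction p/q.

Pairs whose geodesics pass through B — D–F: 1/2.
All other pairs contribute 0.
Summing the contributions gives betweenness(B) = 1/2.

1/2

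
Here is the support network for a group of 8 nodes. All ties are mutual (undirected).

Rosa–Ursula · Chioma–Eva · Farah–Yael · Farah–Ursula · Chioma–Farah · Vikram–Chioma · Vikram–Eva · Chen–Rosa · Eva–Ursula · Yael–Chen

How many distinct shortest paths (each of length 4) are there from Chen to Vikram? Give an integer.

The shortest distance is 4. The length-4 paths are: Chen–Rosa–Ursula–Eva–Vikram; Chen–Yael–Farah–Chioma–Vikram.
That gives 2 distinct shortest paths.

2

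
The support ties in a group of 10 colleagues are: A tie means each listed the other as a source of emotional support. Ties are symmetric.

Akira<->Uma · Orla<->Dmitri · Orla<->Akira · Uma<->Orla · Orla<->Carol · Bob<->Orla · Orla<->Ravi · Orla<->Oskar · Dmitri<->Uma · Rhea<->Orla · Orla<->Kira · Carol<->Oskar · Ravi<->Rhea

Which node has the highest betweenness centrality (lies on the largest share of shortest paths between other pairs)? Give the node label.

Unnormalized betweenness of each node: Akira:0, Bob:0, Carol:0, Dmitri:0, Kira:0, Orla:63/2, Oskar:0, Ravi:0, Rhea:0, Uma:1/2.
Orla has the largest value, 63/2, making it the main broker — the node through which the most shortest paths run.

Orla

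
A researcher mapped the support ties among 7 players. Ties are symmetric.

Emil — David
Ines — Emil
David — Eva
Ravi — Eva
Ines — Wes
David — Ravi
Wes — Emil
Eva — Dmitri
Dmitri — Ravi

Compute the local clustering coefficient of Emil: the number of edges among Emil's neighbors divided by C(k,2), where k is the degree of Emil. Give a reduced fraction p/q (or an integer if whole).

Emil's neighbors: David, Ines, and Wes (k = 3).
Possible neighbor pairs: C(3,2) = 3. Edges among them: Ines–Wes → e = 1.
Clustering(Emil) = 1/3.

1/3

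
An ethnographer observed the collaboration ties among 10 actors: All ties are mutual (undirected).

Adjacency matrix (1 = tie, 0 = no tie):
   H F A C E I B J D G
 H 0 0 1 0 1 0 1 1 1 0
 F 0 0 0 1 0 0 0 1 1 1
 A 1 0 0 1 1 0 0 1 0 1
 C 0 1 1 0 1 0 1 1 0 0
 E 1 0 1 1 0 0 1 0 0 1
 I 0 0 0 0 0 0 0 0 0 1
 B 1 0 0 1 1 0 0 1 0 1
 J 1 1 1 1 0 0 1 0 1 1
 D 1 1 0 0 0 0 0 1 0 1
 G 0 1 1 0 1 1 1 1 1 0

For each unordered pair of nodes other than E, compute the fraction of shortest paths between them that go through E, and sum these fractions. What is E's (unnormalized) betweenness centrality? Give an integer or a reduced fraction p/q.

Pairs whose geodesics pass through E — H–C: 1/4; H–I: 1/5; H–G: 1/5; A–B: 1/5; C–I: 1/5; C–G: 1/5.
All other pairs contribute 0.
Summing the contributions gives betweenness(E) = 5/4.

5/4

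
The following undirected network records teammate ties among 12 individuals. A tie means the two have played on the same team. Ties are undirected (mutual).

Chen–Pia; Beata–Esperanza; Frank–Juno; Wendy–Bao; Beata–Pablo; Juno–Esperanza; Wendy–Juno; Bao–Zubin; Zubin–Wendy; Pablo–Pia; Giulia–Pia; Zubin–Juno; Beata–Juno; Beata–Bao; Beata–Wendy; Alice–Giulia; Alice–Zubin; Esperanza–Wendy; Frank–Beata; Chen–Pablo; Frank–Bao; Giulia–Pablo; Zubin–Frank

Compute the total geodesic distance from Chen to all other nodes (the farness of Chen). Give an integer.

28

Distances from Chen: Alice:3, Bao:3, Beata:2, Esperanza:3, Frank:3, Giulia:2, Juno:3, Pablo:1, Pia:1, Wendy:3, Zubin:4.
Sum = 3 + 3 + 2 + 3 + 3 + 2 + 3 + 1 + 1 + 3 + 4 = 28.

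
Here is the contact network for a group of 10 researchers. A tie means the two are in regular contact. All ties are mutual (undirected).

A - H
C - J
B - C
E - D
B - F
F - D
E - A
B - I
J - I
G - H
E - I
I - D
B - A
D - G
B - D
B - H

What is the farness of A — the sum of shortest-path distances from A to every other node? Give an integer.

Distances from A: B:1, C:2, D:2, E:1, F:2, G:2, H:1, I:2, J:3.
Sum = 1 + 2 + 2 + 1 + 2 + 2 + 1 + 2 + 3 = 16.

16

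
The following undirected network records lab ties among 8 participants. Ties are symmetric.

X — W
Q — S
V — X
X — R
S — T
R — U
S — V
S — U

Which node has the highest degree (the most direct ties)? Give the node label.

Degrees — Q:1, R:2, S:4, T:1, U:2, V:2, W:1, X:3.
The maximum is 4, attained only by S.

S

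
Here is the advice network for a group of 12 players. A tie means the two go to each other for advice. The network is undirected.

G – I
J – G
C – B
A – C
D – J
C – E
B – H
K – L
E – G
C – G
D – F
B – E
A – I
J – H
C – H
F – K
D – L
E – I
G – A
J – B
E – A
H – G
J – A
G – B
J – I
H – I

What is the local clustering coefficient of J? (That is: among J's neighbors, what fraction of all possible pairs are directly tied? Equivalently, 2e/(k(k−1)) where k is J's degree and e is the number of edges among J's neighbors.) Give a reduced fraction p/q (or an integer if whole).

J's neighbors: A, B, D, G, H, and I (k = 6).
Possible neighbor pairs: C(6,2) = 15. Edges among them: A–G, A–I, B–G, B–H, G–H, G–I, H–I → e = 7.
Clustering(J) = 7/15.

7/15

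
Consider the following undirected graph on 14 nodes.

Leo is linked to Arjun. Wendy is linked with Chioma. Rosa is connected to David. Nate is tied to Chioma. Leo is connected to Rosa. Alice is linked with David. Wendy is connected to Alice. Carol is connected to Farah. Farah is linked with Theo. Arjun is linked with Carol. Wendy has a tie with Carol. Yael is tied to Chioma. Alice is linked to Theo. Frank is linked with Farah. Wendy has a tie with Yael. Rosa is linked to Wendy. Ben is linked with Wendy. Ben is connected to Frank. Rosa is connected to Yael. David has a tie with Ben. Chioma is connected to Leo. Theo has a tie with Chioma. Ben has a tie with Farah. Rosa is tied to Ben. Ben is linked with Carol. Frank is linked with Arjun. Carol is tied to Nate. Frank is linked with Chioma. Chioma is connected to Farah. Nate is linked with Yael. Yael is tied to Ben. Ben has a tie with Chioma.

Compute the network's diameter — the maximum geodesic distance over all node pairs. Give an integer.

Eccentricity of each node (its greatest distance to any other): Alice:3, Arjun:3, Ben:2, Carol:2, Chioma:2, David:3, Farah:2, Frank:3, Leo:3, Nate:3, Rosa:3, Theo:3, Wendy:2, Yael:3.
The maximum eccentricity is 3, realized for instance by the pair Arjun–Yael via Arjun – Leo – Chioma – Yael. So the diameter is 3.

3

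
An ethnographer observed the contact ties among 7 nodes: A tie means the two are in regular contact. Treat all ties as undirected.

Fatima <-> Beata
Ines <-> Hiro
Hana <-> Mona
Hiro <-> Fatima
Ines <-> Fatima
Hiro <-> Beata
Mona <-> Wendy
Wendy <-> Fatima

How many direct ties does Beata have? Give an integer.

Beata is directly tied to Fatima and Hiro. That is 2 neighbors, so the degree of Beata is 2.

2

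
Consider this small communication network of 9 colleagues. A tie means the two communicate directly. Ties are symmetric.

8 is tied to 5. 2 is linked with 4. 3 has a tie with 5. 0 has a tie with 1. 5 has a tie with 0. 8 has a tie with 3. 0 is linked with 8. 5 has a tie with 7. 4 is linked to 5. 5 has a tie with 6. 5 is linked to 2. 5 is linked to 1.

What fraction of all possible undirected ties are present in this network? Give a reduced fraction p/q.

There are 12 edges and 9 nodes, so the maximum possible is C(9,2) = 36.
Density = 12/36 = 1/3.

1/3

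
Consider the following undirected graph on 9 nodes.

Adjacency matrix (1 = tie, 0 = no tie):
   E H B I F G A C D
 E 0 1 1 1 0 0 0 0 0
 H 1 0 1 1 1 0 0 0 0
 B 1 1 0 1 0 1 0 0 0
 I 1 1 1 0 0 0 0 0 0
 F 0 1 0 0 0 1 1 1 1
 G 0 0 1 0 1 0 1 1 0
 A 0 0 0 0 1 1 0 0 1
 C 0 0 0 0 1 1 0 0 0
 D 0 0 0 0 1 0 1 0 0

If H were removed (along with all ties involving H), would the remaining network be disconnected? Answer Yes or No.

Even without H, every remaining node can still reach every other (the residual graph is connected), so H is not a cut vertex.

No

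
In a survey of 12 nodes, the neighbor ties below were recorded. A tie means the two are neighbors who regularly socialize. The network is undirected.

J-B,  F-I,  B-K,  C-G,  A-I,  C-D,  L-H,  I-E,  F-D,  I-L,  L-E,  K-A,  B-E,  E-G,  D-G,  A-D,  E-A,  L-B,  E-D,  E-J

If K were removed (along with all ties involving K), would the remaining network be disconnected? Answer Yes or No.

No

Even without K, every remaining node can still reach every other (the residual graph is connected), so K is not a cut vertex.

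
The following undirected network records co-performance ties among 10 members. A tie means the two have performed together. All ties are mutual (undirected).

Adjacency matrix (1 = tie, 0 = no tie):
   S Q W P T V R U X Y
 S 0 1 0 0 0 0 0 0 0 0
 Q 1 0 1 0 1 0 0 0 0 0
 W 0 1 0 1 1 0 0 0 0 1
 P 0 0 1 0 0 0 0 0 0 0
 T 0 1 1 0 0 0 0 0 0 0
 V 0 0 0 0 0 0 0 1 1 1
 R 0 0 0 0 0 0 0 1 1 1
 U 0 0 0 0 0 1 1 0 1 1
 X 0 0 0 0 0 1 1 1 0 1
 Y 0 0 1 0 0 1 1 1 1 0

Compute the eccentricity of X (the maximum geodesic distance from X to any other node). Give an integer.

Distances from X: P:3, Q:3, R:1, S:4, T:3, U:1, V:1, W:2, Y:1.
The largest is 4 (to S), so the eccentricity of X is 4.

4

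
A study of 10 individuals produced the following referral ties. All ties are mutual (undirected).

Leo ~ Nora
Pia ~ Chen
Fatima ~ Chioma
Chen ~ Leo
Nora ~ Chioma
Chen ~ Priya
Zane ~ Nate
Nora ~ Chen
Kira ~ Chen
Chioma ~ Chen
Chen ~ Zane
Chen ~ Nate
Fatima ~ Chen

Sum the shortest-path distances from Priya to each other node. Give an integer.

17

Distances from Priya: Chen:1, Chioma:2, Fatima:2, Kira:2, Leo:2, Nate:2, Nora:2, Pia:2, Zane:2.
Sum = 1 + 2 + 2 + 2 + 2 + 2 + 2 + 2 + 2 = 17.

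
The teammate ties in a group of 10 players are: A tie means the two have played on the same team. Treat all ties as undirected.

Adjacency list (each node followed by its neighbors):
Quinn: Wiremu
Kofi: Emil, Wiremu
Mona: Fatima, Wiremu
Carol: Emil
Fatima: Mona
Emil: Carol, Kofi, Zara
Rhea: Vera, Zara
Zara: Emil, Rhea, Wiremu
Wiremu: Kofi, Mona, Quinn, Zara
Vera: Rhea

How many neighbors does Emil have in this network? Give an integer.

Emil is directly tied to Carol, Kofi, and Zara. That is 3 neighbors, so the degree of Emil is 3.

3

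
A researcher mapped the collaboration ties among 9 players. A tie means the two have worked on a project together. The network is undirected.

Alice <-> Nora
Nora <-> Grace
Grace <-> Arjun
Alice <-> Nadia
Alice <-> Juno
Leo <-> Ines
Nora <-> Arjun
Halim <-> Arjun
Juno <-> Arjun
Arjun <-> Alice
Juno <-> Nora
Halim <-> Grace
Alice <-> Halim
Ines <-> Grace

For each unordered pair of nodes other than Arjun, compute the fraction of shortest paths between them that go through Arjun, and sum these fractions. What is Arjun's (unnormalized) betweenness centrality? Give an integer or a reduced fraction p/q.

13/3

Pairs whose geodesics pass through Arjun — Nora–Halim: 1/3; Halim–Juno: 1/2; Leo–Juno: 1/2; Leo–Nadia: 1/3; Leo–Alice: 1/3; Juno–Grace: 1/2; Juno–Ines: 1/2; Nadia–Grace: 1/3; Nadia–Ines: 1/3; Alice–Grace: 1/3; Alice–Ines: 1/3.
All other pairs contribute 0.
Summing the contributions gives betweenness(Arjun) = 13/3.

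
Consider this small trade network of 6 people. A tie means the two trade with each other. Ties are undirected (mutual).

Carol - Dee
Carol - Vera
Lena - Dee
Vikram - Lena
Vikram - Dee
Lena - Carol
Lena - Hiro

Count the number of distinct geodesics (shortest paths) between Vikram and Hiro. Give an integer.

The shortest distance is 2, and the only length-2 path is Vikram–Lena–Hiro. So there is exactly 1 shortest path.

1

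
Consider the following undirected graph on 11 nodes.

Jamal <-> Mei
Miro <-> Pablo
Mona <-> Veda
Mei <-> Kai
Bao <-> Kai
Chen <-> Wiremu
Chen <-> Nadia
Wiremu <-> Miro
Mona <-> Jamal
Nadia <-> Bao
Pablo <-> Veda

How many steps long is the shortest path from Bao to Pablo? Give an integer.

5

One shortest route is Bao – Nadia – Chen – Wiremu – Miro – Pablo, which uses 5 edges, and at distance 4 from Bao we only reach {Miro, Mona}, which does not include Pablo. So d(Bao,Pablo) = 5.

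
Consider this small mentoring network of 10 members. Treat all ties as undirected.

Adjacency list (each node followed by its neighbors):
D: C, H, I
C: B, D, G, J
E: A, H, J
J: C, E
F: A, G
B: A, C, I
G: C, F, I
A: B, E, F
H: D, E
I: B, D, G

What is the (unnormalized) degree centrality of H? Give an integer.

H is directly tied to D and E. That is 2 neighbors, so the degree of H is 2.

2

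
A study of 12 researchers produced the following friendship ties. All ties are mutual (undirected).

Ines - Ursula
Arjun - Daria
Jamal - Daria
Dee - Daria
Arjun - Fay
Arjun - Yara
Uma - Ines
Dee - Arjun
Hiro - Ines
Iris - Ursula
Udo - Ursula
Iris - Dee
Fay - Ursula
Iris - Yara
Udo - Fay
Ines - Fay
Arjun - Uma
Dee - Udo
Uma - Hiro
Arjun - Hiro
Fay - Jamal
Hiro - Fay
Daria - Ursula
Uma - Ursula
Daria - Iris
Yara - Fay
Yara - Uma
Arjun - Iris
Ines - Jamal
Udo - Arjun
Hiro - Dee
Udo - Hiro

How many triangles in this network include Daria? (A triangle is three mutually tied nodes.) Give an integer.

4

Daria's neighbors: Arjun, Dee, Iris, Jamal, and Ursula.
Neighbor pairs that are themselves tied: Daria–Arjun–Dee; Daria–Arjun–Iris; Daria–Dee–Iris; Daria–Iris–Ursula. Each forms one triangle with Daria, for 4 in total.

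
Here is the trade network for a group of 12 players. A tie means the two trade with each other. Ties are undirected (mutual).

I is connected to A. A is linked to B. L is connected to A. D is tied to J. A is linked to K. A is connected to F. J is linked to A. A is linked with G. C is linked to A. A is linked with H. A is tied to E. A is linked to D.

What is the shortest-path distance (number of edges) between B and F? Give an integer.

One shortest route is B – A – F, which uses 2 edges, and B and F are not directly tied, so nothing shorter exists. So d(B,F) = 2.

2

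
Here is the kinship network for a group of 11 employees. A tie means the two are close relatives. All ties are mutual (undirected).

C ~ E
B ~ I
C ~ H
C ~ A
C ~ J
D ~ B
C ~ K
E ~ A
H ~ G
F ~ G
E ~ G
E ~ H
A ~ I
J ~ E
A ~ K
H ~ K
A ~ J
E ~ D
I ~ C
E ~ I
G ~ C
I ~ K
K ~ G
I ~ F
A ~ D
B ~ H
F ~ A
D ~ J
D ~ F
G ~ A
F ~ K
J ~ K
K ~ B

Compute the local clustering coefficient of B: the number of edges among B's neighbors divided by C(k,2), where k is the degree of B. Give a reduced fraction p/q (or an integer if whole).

B's neighbors: D, H, I, and K (k = 4).
Possible neighbor pairs: C(4,2) = 6. Edges among them: H–K, I–K → e = 2.
Clustering(B) = 2/6 = 1/3.

1/3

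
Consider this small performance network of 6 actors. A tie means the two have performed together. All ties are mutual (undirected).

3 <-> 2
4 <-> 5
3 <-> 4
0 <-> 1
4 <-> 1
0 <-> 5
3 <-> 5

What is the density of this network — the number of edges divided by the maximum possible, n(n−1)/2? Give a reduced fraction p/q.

There are 7 edges and 6 nodes, so the maximum possible is C(6,2) = 15.
Density = 7/15.

7/15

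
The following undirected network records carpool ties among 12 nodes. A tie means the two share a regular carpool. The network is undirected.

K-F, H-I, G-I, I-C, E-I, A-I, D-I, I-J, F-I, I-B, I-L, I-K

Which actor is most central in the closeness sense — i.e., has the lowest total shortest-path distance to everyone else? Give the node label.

Farness (sum of distances to all others) for each node — A:21, B:21, C:21, D:21, E:21, F:20, G:21, H:21, I:11, J:21, K:20, L:21.
The smallest farness is 11, for I, so I has the highest closeness.

I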